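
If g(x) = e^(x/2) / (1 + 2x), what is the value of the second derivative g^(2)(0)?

Expand each factor separately, then convolve coefficients.
From the series, [x^2] g = 25/8; multiply by 2! = 2 to get 25/4.

25/4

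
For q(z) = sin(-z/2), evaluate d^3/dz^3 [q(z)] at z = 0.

1/8

The coefficient of z^3 in the expansion is 1/48, so q′′′(0) = 3! * (1/48) = 1/8.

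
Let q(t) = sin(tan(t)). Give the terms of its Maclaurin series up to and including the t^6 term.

Let u equal the inner series; expand the outer function in u and truncate.

-t^5/40 + t^3/6 + t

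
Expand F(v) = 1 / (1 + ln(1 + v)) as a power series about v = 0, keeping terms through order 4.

Write 1/(1+u) = 1 - u + u^2 - u^3 + ... and substitute the series for u.
F(0) = 1
F′(0) = -1
F′′(0) = 3
F′′′(0) = -14
F^(4)(0) = 88
The Taylor polynomial is Σ F^(k)(0)/k! · v^k.

11*v^4/3 - 7*v^3/3 + 3*v^2/2 - v + 1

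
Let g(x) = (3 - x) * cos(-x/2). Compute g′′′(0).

3/4

Distribute the polynomial across the series and collect like powers.
The coefficient of x^3 in the expansion is 1/8, so g′′′(0) = 3! * (1/8) = 3/4.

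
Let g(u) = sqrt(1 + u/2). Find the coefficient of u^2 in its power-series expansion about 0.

-1/32

[u^0] = 1;  [u^1] = 1/4;  [u^2] = -1/32.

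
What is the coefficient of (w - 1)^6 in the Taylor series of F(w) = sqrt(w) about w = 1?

-21/1024

F(1) = 1
F′(1) = 1/2
F′′(1) = -1/4
F′′′(1) = 3/8
F^(4)(1) = -15/16
F^(5)(1) = 105/32
F^(6)(1) = -945/64
So c_6 = F^(6)(1)/6! = -21/1024.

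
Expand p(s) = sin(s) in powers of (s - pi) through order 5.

Compute the successive derivatives at the expansion point and divide by k!.
[(s - pi)^0] = 0;  [(s - pi)^1] = -1;  [(s - pi)^2] = 0;  [(s - pi)^3] = 1/6;  [(s - pi)^4] = 0;  [(s - pi)^5] = -1/120.

-(s - pi)^5/120 + (s - pi)^3/6 - (s - pi)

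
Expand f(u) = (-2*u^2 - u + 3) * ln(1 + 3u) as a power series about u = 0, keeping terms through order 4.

Distribute the polynomial across the series and collect like powers.
f(0) = 0
f′(0) = 9
f′′(0) = -33
f′′′(0) = 153
f^(4)(0) = -1458
Then c_k = f^(k)(0)/k! gives each Taylor coefficient.

-243*u^4/4 + 51*u^3/2 - 33*u^2/2 + 9*u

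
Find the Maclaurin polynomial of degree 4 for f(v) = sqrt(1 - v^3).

1 - v^3/2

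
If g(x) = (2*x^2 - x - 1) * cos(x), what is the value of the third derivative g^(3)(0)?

3

Shift and add copies of the series according to the polynomial's terms.
The coefficient of x^3 in the expansion is 1/2, so g′′′(0) = 3! * (1/2) = 3.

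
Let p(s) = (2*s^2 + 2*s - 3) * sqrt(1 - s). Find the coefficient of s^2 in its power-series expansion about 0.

11/8

Shift and add copies of the series according to the polynomial's terms.
[s^0] = -3;  [s^1] = 7/2;  [s^2] = 11/8.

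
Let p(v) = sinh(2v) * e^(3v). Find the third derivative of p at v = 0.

Multiply the two series term by term and collect like powers.
The coefficient of v^3 in the expansion is 31/3, so p′′′(0) = 3! * (31/3) = 62.

62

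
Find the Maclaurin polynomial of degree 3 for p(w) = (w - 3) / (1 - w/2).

Shift and add copies of the series according to the polynomial's terms.

-w^3/8 - w^2/4 - w/2 - 3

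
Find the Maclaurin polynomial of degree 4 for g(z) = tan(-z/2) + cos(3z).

27*z^4/8 - z^3/24 - 9*z^2/2 - z/2 + 1

Add the two expansions coefficient-wise.
g(0) = 1
g′(0) = -1/2
g′′(0) = -9
g′′′(0) = -1/4
g^(4)(0) = 81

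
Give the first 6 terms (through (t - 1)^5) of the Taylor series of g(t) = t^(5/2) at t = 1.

g(1) = 1
g′(1) = 5/2
g′′(1) = 15/4
g′′′(1) = 15/8
g^(4)(1) = -15/16
g^(5)(1) = 45/32
The Taylor polynomial is Σ g^(k)(1)/k! · (t - 1)^k.

3*(t - 1)^5/256 - 5*(t - 1)^4/128 + 5*(t - 1)^3/16 + 15*(t - 1)^2/8 + 5*(t - 1)/2 + 1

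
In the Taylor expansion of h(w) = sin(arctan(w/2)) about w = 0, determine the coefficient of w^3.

-1/16

Substitute the inner expansion into the outer series and collect powers.
h(0) = 0
h′(0) = 1/2
h′′(0) = 0
h′′′(0) = -3/8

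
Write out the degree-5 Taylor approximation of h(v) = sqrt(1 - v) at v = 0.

-7*v^5/256 - 5*v^4/128 - v^3/16 - v^2/8 - v/2 + 1

h(0) = 1
h′(0) = -1/2
h′′(0) = -1/4
h′′′(0) = -3/8
h^(4)(0) = -15/16
h^(5)(0) = -105/32
Dividing each by k! gives the coefficients c_0, ..., c_5.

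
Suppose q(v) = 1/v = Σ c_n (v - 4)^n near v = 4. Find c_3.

c_3 = q′′′(4)/3! = -1/256.

-1/256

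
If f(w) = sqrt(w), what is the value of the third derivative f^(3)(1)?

3/8

Compute the successive derivatives at the expansion point and divide by k!.
From the series, [(w - 1)^3] f = 1/16; multiply by 3! = 6 to get 3/8.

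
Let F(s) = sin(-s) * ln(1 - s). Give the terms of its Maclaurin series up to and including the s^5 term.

s^5/6 + s^4/6 + s^3/2 + s^2

Write out both Maclaurin series and multiply, keeping only the needed powers.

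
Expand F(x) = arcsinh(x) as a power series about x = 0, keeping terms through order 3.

-x^3/6 + x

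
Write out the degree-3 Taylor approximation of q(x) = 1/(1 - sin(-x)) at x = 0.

Substitute the inner expansion into the outer series and collect powers.

-5*x^3/6 + x^2 - x + 1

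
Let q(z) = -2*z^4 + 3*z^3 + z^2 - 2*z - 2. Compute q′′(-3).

-268

Use the known series and substitute for the argument.
The coefficient of (z + 3)^2 in the expansion is -134, so q′′(-3) = 2! * (-134) = -268.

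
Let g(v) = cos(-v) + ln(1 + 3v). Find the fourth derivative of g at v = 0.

Add the two expansions coefficient-wise.
From the series, [v^4] g = -485/24; multiply by 4! = 24 to get -485.

-485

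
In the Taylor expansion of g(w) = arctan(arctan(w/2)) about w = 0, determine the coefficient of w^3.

-1/12

Substitute the inner expansion into the outer series and collect powers.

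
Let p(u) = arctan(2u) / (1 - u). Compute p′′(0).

4

Expand each factor separately, then convolve coefficients.
The coefficient of u^2 in the expansion is 2, so p′′(0) = 2! * (2) = 4.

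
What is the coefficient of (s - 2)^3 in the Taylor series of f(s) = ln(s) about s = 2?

c_3 = f′′′(2)/3! = 1/24.

1/24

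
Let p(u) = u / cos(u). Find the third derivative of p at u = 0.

Write the quotient as an unknown series and match coefficients against numerator = denominator · series.
The coefficient of u^3 in the expansion is 1/2, so p′′′(0) = 3! * (1/2) = 3.

3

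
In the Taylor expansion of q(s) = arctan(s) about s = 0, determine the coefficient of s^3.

-1/3

Compute the successive derivatives at the expansion point and divide by k!.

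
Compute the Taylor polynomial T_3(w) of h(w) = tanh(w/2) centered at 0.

-w^3/24 + w/2

h(0) = 0
h′(0) = 1/2
h′′(0) = 0
h′′′(0) = -1/4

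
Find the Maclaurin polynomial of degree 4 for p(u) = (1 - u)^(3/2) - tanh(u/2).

Combine the two series term by term.
[u^0] = 1;  [u^1] = -2;  [u^2] = 3/8;  [u^3] = 5/48;  [u^4] = 3/128.

3*u^4/128 + 5*u^3/48 + 3*u^2/8 - 2*u + 1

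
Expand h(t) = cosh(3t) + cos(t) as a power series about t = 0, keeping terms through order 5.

Combine the two series term by term.
[t^0] = 2;  [t^1] = 0;  [t^2] = 4;  [t^3] = 0;  [t^4] = 41/12;  [t^5] = 0.

41*t^4/12 + 4*t^2 + 2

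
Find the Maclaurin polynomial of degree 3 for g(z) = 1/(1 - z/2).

z^3/8 + z^2/4 + z/2 + 1

Apply the Taylor formula c_k = f^(k)(a)/k!.
[z^0] = 1;  [z^1] = 1/2;  [z^2] = 1/4;  [z^3] = 1/8.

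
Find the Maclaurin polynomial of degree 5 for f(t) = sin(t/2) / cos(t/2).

Invert the denominator's series and multiply.

t^5/240 + t^3/24 + t/2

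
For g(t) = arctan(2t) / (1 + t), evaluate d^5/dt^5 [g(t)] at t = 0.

Expand each factor separately, then convolve coefficients.
The coefficient of t^5 in the expansion is 86/15, so g^(5)(0) = 5! * (86/15) = 688.

688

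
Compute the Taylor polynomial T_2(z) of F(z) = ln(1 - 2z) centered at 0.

-2*z^2 - 2*z

[z^0] = 0;  [z^1] = -2;  [z^2] = -2.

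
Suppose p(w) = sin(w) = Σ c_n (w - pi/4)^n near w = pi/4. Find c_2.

c_2 = p′′(pi/4)/2! = -sqrt(2)/4.

-sqrt(2)/4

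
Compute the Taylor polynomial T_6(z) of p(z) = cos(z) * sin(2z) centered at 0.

Take the Cauchy product of the two expansions.

61*z^5/60 - 7*z^3/3 + 2*z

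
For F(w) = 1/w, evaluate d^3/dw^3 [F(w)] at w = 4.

The coefficient of (w - 4)^3 in the expansion is -1/256, so F′′′(4) = 3! * (-1/256) = -3/128.

-3/128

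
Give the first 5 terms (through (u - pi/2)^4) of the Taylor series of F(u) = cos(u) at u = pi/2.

Apply the Taylor formula c_k = f^(k)(a)/k!.
[(u - pi/2)^0] = 0;  [(u - pi/2)^1] = -1;  [(u - pi/2)^2] = 0;  [(u - pi/2)^3] = 1/6;  [(u - pi/2)^4] = 0.

(u - pi/2)^3/6 - (u - pi/2)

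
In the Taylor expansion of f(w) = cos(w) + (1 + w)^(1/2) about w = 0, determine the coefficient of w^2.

-5/8

Combine the two series term by term.
f(0) = 2
f′(0) = 1/2
f′′(0) = -5/4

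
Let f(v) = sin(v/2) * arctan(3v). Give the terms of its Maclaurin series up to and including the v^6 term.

Expand each factor separately, then convolve coefficients.
f(0) = 0
f′(0) = 0
f′′(0) = 3
f′′′(0) = 0
f^(4)(0) = -219/2
f^(5)(0) = 0
f^(6)(0) = 282105/16

6269*v^6/256 - 73*v^4/16 + 3*v^2/2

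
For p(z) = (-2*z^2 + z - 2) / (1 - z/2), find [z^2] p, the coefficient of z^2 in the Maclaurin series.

Distribute the polynomial across the series and collect like powers.
p(0) = -2
p′(0) = 0
p′′(0) = -4
The Taylor polynomial is Σ p^(k)(0)/k! · z^k.

-2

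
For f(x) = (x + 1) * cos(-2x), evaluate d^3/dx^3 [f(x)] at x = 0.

Distribute the polynomial across the series and collect like powers.
The coefficient of x^3 in the expansion is -2, so f′′′(0) = 3! * (-2) = -12.

-12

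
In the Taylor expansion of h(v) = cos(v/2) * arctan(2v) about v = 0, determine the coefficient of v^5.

6469/960

Write out both Maclaurin series and multiply, keeping only the needed powers.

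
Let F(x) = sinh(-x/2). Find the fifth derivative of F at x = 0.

-1/32

Use the known series and substitute for the argument.
The coefficient of x^5 in the expansion is -1/3840, so F^(5)(0) = 5! * (-1/3840) = -1/32.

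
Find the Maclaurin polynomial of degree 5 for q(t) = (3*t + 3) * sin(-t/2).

Shift and add copies of the series according to the polynomial's terms.
q(0) = 0
q′(0) = -3/2
q′′(0) = -3
q′′′(0) = 3/8
q^(4)(0) = 3/2
q^(5)(0) = -3/32

-t^5/1280 + t^4/16 + t^3/16 - 3*t^2/2 - 3*t/2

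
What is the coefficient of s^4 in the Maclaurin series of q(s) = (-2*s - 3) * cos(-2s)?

-2

Shift and add copies of the series according to the polynomial's terms.
[s^0] = -3;  [s^1] = -2;  [s^2] = 6;  [s^3] = 4;  [s^4] = -2.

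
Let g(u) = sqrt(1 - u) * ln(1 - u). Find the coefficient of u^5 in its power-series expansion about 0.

Write out both Maclaurin series and multiply, keeping only the needed powers.
g(0) = 0
g′(0) = -1
g′′(0) = 0
g′′′(0) = 1/4
g^(4)(0) = 1
g^(5)(0) = 71/16
So c_5 = g^(5)(0)/5! = 71/1920.

71/1920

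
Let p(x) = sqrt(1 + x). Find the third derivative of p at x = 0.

From the series, [x^3] p = 1/16; multiply by 3! = 6 to get 3/8.

3/8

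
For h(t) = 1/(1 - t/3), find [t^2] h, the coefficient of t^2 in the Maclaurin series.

h(0) = 1
h′(0) = 1/3
h′′(0) = 2/9
So c_2 = h′′(0)/2! = 1/9.

1/9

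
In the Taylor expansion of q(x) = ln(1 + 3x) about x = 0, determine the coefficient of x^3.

9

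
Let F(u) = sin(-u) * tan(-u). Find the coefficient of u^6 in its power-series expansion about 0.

Write out both Maclaurin series and multiply, keeping only the needed powers.
[u^0] = 0;  [u^1] = 0;  [u^2] = 1;  [u^3] = 0;  [u^4] = 1/6;  [u^5] = 0;  [u^6] = 31/360.
So c_6 = F^(6)(0)/6! = 31/360.

31/360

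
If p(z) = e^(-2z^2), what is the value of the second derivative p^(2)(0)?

The coefficient of z^2 in the expansion is -2, so p′′(0) = 2! * (-2) = -4.

-4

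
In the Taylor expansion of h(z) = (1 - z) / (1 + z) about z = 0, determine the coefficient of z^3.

Shift and add copies of the series according to the polynomial's terms.
h(0) = 1
h′(0) = -2
h′′(0) = 4
h′′′(0) = -12
Then c_k = h^(k)(0)/k! gives each Taylor coefficient.

-2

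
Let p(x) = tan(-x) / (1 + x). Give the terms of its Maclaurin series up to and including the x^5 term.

Write out both Maclaurin series and multiply, keeping only the needed powers.

-22*x^5/15 + 4*x^4/3 - 4*x^3/3 + x^2 - x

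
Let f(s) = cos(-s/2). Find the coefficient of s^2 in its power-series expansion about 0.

-1/8

f(0) = 1
f′(0) = 0
f′′(0) = -1/4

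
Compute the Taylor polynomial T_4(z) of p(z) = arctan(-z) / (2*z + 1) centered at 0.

22*z^4/3 - 11*z^3/3 + 2*z^2 - z

Use 1/(1 - r) = Σ r^k on the denominator, then take the Cauchy product.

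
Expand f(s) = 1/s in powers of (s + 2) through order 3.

-(s + 2)^3/16 - (s + 2)^2/8 - (s + 2)/4 - 1/2

Differentiate repeatedly and evaluate at the center.
f(-2) = -1/2
f′(-2) = -1/4
f′′(-2) = -1/4
f′′′(-2) = -3/8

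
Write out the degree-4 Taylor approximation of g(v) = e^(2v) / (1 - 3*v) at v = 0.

Multiply the numerator's expansion by the denominator's geometric series.
g(0) = 1
g′(0) = 5
g′′(0) = 34
g′′′(0) = 314
g^(4)(0) = 3784
The Taylor polynomial is Σ g^(k)(0)/k! · v^k.

473*v^4/3 + 157*v^3/3 + 17*v^2 + 5*v + 1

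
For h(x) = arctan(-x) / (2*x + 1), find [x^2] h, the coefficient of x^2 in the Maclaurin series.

Use 1/(1 - r) = Σ r^k on the denominator, then take the Cauchy product.

2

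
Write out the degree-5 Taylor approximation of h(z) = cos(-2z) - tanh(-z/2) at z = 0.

Combine the two series term by term.

z^5/240 + 2*z^4/3 - z^3/24 - 2*z^2 + z/2 + 1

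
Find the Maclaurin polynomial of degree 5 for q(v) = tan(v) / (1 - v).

Write out both Maclaurin series and multiply, keeping only the needed powers.
[v^0] = 0;  [v^1] = 1;  [v^2] = 1;  [v^3] = 4/3;  [v^4] = 4/3;  [v^5] = 22/15.

22*v^5/15 + 4*v^4/3 + 4*v^3/3 + v^2 + v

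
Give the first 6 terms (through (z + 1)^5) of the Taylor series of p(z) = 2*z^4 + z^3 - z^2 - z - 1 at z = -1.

2*(z + 1)^4 - 7*(z + 1)^3 + 8*(z + 1)^2 - 4*(z + 1)

p(-1) = 0
p′(-1) = -4
p′′(-1) = 16
p′′′(-1) = -42
p^(4)(-1) = 48
p^(5)(-1) = 0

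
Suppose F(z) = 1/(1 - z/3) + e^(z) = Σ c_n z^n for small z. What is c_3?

11/54

Add the two expansions coefficient-wise.
[z^0] = 2;  [z^1] = 4/3;  [z^2] = 11/18;  [z^3] = 11/54.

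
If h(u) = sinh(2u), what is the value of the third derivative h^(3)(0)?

The coefficient of u^3 in the expansion is 4/3, so h′′′(0) = 3! * (4/3) = 8.

8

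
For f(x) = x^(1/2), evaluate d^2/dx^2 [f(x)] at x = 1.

-1/4

The coefficient of (x - 1)^2 in the expansion is -1/8, so f′′(1) = 2! * (-1/8) = -1/4.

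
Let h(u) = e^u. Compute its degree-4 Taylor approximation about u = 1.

e*(u - 1)^4/24 + e*(u - 1)^3/6 + e*(u - 1)^2/2 + e*(u - 1) + e

h(1) = e
h′(1) = e
h′′(1) = e
h′′′(1) = e
h^(4)(1) = e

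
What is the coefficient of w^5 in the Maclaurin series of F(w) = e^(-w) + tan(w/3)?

Expand each term separately and add.
[w^0] = 1;  [w^1] = -2/3;  [w^2] = 1/2;  [w^3] = -25/162;  [w^4] = 1/24;  [w^5] = -227/29160.

-227/29160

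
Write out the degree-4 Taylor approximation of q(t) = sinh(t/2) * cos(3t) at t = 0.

Multiply the two series term by term and collect like powers.
q(0) = 0
q′(0) = 1/2
q′′(0) = 0
q′′′(0) = -107/8
q^(4)(0) = 0
Then c_k = q^(k)(0)/k! gives each Taylor coefficient.

-107*t^3/48 + t/2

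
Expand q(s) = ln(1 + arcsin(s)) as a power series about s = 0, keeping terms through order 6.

-19*s^6/45 + 53*s^5/120 - 5*s^4/12 + s^3/2 - s^2/2 + s

Let u equal the inner series; expand the outer function in u and truncate.
q(0) = 0
q′(0) = 1
q′′(0) = -1
q′′′(0) = 3
q^(4)(0) = -10
q^(5)(0) = 53
q^(6)(0) = -304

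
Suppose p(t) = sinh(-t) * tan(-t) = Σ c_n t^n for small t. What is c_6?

Multiply the two series term by term and collect like powers.
p(0) = 0
p′(0) = 0
p′′(0) = 2
p′′′(0) = 0
p^(4)(0) = 12
p^(5)(0) = 0
p^(6)(0) = 142
So c_6 = p^(6)(0)/6! = 71/360.

71/360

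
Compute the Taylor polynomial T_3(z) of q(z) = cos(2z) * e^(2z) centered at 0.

Write out both Maclaurin series and multiply, keeping only the needed powers.
q(0) = 1
q′(0) = 2
q′′(0) = 0
q′′′(0) = -16
The Taylor polynomial is Σ q^(k)(0)/k! · z^k.

-8*z^3/3 + 2*z + 1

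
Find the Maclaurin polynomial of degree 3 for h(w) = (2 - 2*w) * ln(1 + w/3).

11*w^3/81 - 7*w^2/9 + 2*w/3

Shift and add copies of the series according to the polynomial's terms.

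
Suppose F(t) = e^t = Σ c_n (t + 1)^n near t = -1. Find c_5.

Apply the Taylor formula c_k = f^(k)(a)/k!.
F(-1) = e^(-1)
F′(-1) = e^(-1)
F′′(-1) = e^(-1)
F′′′(-1) = e^(-1)
F^(4)(-1) = e^(-1)
F^(5)(-1) = e^(-1)
So c_5 = F^(5)(-1)/5! = e^(-1)/120.

e^(-1)/120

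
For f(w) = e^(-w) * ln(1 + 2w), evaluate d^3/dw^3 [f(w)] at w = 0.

34

Expand each factor separately, then convolve coefficients.
The coefficient of w^3 in the expansion is 17/3, so f′′′(0) = 3! * (17/3) = 34.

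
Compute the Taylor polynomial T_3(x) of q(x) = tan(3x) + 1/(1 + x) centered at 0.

Combine the two series term by term.
q(0) = 1
q′(0) = 2
q′′(0) = 2
q′′′(0) = 48

8*x^3 + x^2 + 2*x + 1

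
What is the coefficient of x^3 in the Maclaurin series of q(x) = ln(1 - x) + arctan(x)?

Combine the two series term by term.
[x^0] = 0;  [x^1] = 0;  [x^2] = -1/2;  [x^3] = -2/3.
So c_3 = q′′′(0)/3! = -2/3.

-2/3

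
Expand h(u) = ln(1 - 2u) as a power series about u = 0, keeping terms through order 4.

-4*u^4 - 8*u^3/3 - 2*u^2 - 2*u

h(0) = 0
h′(0) = -2
h′′(0) = -4
h′′′(0) = -16
h^(4)(0) = -96
Dividing each by k! gives the coefficients c_0, ..., c_4.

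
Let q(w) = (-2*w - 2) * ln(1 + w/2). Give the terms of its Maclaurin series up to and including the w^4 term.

-5*w^4/96 + w^3/6 - 3*w^2/4 - w

Distribute the polynomial across the series and collect like powers.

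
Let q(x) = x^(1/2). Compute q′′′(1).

3/8

From the series, [(x - 1)^3] q = 1/16; multiply by 3! = 6 to get 3/8.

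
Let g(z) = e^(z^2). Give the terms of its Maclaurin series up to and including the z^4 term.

z^4/2 + z^2 + 1

Apply the Taylor formula c_k = f^(k)(a)/k!.
g(0) = 1
g′(0) = 0
g′′(0) = 2
g′′′(0) = 0
g^(4)(0) = 12
Then c_k = g^(k)(0)/k! gives each Taylor coefficient.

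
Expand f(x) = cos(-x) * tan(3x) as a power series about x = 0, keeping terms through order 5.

Write out both Maclaurin series and multiply, keeping only the needed powers.
f(0) = 0
f′(0) = 3
f′′(0) = 0
f′′′(0) = 45
f^(4)(0) = 0
f^(5)(0) = 3363
The Taylor polynomial is Σ f^(k)(0)/k! · x^k.

1121*x^5/40 + 15*x^3/2 + 3*x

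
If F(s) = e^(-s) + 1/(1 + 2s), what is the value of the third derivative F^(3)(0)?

-49

Add the two expansions coefficient-wise.
The coefficient of s^3 in the expansion is -49/6, so F′′′(0) = 3! * (-49/6) = -49.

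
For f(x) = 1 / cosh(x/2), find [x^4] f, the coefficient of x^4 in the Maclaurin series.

5/384

Invert the denominator's series and multiply.
f(0) = 1
f′(0) = 0
f′′(0) = -1/4
f′′′(0) = 0
f^(4)(0) = 5/16
Then c_k = f^(k)(0)/k! gives each Taylor coefficient.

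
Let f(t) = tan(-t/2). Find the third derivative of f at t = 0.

Apply the Taylor formula c_k = f^(k)(a)/k!.
The coefficient of t^3 in the expansion is -1/24, so f′′′(0) = 3! * (-1/24) = -1/4.

-1/4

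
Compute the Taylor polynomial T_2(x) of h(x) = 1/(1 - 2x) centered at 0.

Use the known series and substitute for the argument.

4*x^2 + 2*x + 1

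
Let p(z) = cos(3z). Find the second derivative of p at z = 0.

-9

Compute the successive derivatives at the expansion point and divide by k!.
From the series, [z^2] p = -9/2; multiply by 2! = 2 to get -9.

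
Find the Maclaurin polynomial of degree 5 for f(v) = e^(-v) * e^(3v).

Expand each factor separately, then convolve coefficients.
f(0) = 1
f′(0) = 2
f′′(0) = 4
f′′′(0) = 8
f^(4)(0) = 16
f^(5)(0) = 32
The Taylor polynomial is Σ f^(k)(0)/k! · v^k.

4*v^5/15 + 2*v^4/3 + 4*v^3/3 + 2*v^2 + 2*v + 1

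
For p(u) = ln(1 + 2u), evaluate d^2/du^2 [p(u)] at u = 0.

From the series, [u^2] p = -2; multiply by 2! = 2 to get -4.

-4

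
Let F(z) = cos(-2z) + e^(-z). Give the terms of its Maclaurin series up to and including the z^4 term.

Add the two expansions coefficient-wise.
F(0) = 2
F′(0) = -1
F′′(0) = -3
F′′′(0) = -1
F^(4)(0) = 17

17*z^4/24 - z^3/6 - 3*z^2/2 - z + 2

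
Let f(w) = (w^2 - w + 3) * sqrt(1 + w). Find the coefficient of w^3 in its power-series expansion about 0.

13/16

Multiply each power in the prefactor through the base expansion.
f(0) = 3
f′(0) = 1/2
f′′(0) = 1/4
f′′′(0) = 39/8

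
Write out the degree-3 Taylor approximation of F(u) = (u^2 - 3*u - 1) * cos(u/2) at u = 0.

3*u^3/8 + 9*u^2/8 - 3*u - 1

Distribute the polynomial across the series and collect like powers.
F(0) = -1
F′(0) = -3
F′′(0) = 9/4
F′′′(0) = 9/4
The Taylor polynomial is Σ F^(k)(0)/k! · u^k.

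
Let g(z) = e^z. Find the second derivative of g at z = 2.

From the series, [(z - 2)^2] g = e^(2)/2; multiply by 2! = 2 to get e^(2).

e^(2)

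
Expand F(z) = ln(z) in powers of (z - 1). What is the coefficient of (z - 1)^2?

-1/2

c_2 = F′′(1)/2! = -1/2.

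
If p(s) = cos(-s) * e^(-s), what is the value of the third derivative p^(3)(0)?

2

Expand each factor separately, then convolve coefficients.
The coefficient of s^3 in the expansion is 1/3, so p′′′(0) = 3! * (1/3) = 2.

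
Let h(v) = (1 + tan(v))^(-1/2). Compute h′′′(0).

-23/8

Substitute the inner expansion into the outer series and collect powers.
From the series, [v^3] h = -23/48; multiply by 3! = 6 to get -23/8.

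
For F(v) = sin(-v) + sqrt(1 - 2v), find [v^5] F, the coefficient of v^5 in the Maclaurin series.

Combine the two series term by term.
F(0) = 1
F′(0) = -2
F′′(0) = -1
F′′′(0) = -2
F^(4)(0) = -15
F^(5)(0) = -106
So c_5 = F^(5)(0)/5! = -53/60.

-53/60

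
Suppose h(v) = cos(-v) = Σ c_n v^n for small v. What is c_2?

-1/2

h(0) = 1
h′(0) = 0
h′′(0) = -1
So c_2 = h′′(0)/2! = -1/2.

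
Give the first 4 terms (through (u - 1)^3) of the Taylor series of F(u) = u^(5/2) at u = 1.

F(1) = 1
F′(1) = 5/2
F′′(1) = 15/4
F′′′(1) = 15/8

5*(u - 1)^3/16 + 15*(u - 1)^2/8 + 5*(u - 1)/2 + 1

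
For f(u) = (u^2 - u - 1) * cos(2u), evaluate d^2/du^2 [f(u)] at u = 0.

6

Shift and add copies of the series according to the polynomial's terms.
The coefficient of u^2 in the expansion is 3, so f′′(0) = 2! * (3) = 6.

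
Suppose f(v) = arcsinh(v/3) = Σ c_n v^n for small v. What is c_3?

-1/162

Apply the Taylor formula c_k = f^(k)(a)/k!.
f(0) = 0
f′(0) = 1/3
f′′(0) = 0
f′′′(0) = -1/27
Then c_k = f^(k)(0)/k! gives each Taylor coefficient.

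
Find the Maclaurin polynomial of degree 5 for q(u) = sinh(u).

Apply the Taylor formula c_k = f^(k)(a)/k!.
[u^0] = 0;  [u^1] = 1;  [u^2] = 0;  [u^3] = 1/6;  [u^4] = 0;  [u^5] = 1/120.

u^5/120 + u^3/6 + u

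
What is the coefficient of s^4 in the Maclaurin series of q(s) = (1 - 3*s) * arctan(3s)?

27

Distribute the polynomial across the series and collect like powers.
[s^0] = 0;  [s^1] = 3;  [s^2] = -9;  [s^3] = -9;  [s^4] = 27.
So c_4 = q^(4)(0)/4! = 27.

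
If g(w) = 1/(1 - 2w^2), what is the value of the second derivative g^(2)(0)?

4

Compute the successive derivatives at the expansion point and divide by k!.
The coefficient of w^2 in the expansion is 2, so g′′(0) = 2! * (2) = 4.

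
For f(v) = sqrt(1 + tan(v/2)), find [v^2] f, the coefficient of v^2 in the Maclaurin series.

-1/32

Plug the Maclaurin series of the inner function into that of the outer and collect terms.
[v^0] = 1;  [v^1] = 1/4;  [v^2] = -1/32.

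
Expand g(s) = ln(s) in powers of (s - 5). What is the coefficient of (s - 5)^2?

-1/50

Differentiate repeatedly and evaluate at the center.
[(s - 5)^0] = ln(5);  [(s - 5)^1] = 1/5;  [(s - 5)^2] = -1/50.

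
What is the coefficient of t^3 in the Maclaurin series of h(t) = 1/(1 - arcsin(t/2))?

7/48

Plug the Maclaurin series of the inner function into that of the outer and collect terms.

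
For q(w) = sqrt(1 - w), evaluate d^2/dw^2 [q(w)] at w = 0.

Compute the successive derivatives at the expansion point and divide by k!.
The coefficient of w^2 in the expansion is -1/8, so q′′(0) = 2! * (-1/8) = -1/4.

-1/4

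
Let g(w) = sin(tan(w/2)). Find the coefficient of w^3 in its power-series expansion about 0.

Compose series: expand the inner function first, then feed it into the outer expansion.
g(0) = 0
g′(0) = 1/2
g′′(0) = 0
g′′′(0) = 1/8
The Taylor polynomial is Σ g^(k)(0)/k! · w^k.

1/48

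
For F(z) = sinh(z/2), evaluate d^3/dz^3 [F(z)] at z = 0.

Use the known series and substitute for the argument.
From the series, [z^3] F = 1/48; multiply by 3! = 6 to get 1/8.

1/8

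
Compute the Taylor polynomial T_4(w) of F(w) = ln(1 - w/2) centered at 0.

-w^4/64 - w^3/24 - w^2/8 - w/2

F(0) = 0
F′(0) = -1/2
F′′(0) = -1/4
F′′′(0) = -1/4
F^(4)(0) = -3/8
Dividing each by k! gives the coefficients c_0, ..., c_4.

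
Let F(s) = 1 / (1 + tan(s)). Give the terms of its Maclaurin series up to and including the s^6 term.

Use the geometric series for the reciprocal, then substitute.

122*s^6/45 - 32*s^5/15 + 5*s^4/3 - 4*s^3/3 + s^2 - s + 1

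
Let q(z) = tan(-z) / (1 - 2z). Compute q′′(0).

Write out both Maclaurin series and multiply, keeping only the needed powers.
From the series, [z^2] q = -2; multiply by 2! = 2 to get -4.

-4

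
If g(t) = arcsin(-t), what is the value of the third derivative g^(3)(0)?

Compute the successive derivatives at the expansion point and divide by k!.
The coefficient of t^3 in the expansion is -1/6, so g′′′(0) = 3! * (-1/6) = -1.

-1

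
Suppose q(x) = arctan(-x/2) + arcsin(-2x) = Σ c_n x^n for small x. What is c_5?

-77/32

Add the two expansions coefficient-wise.
So c_5 = q^(5)(0)/5! = -77/32.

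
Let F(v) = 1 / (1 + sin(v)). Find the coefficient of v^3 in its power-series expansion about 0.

-5/6

Expand as Σ (-1)^k u^k with u equal to the inner function's series.
[v^0] = 1;  [v^1] = -1;  [v^2] = 1;  [v^3] = -5/6.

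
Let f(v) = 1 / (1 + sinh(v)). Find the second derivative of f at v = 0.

Expand as Σ (-1)^k u^k with u equal to the inner function's series.
The coefficient of v^2 in the expansion is 1, so f′′(0) = 2! * (1) = 2.

2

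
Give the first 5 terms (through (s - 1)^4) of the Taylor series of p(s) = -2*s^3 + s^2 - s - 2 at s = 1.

-2*(s - 1)^3 - 5*(s - 1)^2 - 5*(s - 1) - 4

Apply the Taylor formula c_k = f^(k)(a)/k!.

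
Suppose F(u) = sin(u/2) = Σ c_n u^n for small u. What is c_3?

F(0) = 0
F′(0) = 1/2
F′′(0) = 0
F′′′(0) = -1/8
Dividing each by k! gives the coefficients c_0, ..., c_3.

-1/48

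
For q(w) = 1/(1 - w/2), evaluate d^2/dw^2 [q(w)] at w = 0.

1/2

The coefficient of w^2 in the expansion is 1/4, so q′′(0) = 2! * (1/4) = 1/2.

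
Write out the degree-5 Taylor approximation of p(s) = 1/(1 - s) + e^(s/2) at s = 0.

3841*s^5/3840 + 385*s^4/384 + 49*s^3/48 + 9*s^2/8 + 3*s/2 + 2

Combine the two series term by term.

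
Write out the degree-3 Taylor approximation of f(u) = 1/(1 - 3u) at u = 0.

[u^0] = 1;  [u^1] = 3;  [u^2] = 9;  [u^3] = 27.

27*u^3 + 9*u^2 + 3*u + 1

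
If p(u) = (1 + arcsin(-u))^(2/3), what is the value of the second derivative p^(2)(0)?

-2/9

Substitute the inner expansion into the outer series and collect powers.
From the series, [u^2] p = -1/9; multiply by 2! = 2 to get -2/9.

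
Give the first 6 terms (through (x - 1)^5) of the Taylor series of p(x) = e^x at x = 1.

e*(x - 1)^5/120 + e*(x - 1)^4/24 + e*(x - 1)^3/6 + e*(x - 1)^2/2 + e*(x - 1) + e

Use the known series and substitute for the argument.
p(1) = e
p′(1) = e
p′′(1) = e
p′′′(1) = e
p^(4)(1) = e
p^(5)(1) = e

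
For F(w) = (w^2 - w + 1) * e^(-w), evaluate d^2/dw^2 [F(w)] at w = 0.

5

Distribute the polynomial across the series and collect like powers.
The coefficient of w^2 in the expansion is 5/2, so F′′(0) = 2! * (5/2) = 5.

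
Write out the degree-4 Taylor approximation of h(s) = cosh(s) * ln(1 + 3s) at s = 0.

Write out both Maclaurin series and multiply, keeping only the needed powers.
[s^0] = 0;  [s^1] = 3;  [s^2] = -9/2;  [s^3] = 21/2;  [s^4] = -45/2.

-45*s^4/2 + 21*s^3/2 - 9*s^2/2 + 3*s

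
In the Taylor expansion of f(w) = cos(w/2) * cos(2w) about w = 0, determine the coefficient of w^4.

Take the Cauchy product of the two expansions.
[w^0] = 1;  [w^1] = 0;  [w^2] = -17/8;  [w^3] = 0;  [w^4] = 353/384.

353/384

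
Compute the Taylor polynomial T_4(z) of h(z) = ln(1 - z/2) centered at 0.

[z^0] = 0;  [z^1] = -1/2;  [z^2] = -1/8;  [z^3] = -1/24;  [z^4] = -1/64.

-z^4/64 - z^3/24 - z^2/8 - z/2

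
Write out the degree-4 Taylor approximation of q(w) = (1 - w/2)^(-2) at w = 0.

5*w^4/16 + w^3/2 + 3*w^2/4 + w + 1

Use the known series and substitute for the argument.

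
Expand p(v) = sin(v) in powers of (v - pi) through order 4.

(v - pi)^3/6 - (v - pi)

p(pi) = 0
p′(pi) = -1
p′′(pi) = 0
p′′′(pi) = 1
p^(4)(pi) = 0
The Taylor polynomial is Σ p^(k)(pi)/k! · (v - pi)^k.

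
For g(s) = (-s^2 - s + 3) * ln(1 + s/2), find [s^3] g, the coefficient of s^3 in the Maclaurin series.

-1/4

Distribute the polynomial across the series and collect like powers.
g(0) = 0
g′(0) = 3/2
g′′(0) = -7/4
g′′′(0) = -3/2
So c_3 = g′′′(0)/3! = -1/4.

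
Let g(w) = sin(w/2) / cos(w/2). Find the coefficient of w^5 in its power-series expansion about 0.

Divide the numerator series by the denominator series (power-series long division).

1/240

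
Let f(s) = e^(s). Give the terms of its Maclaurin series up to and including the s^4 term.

f(0) = 1
f′(0) = 1
f′′(0) = 1
f′′′(0) = 1
f^(4)(0) = 1

s^4/24 + s^3/6 + s^2/2 + s + 1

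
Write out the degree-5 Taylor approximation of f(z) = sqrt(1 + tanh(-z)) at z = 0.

Compose series: expand the inner function first, then feed it into the outer expansion.
[z^0] = 1;  [z^1] = -1/2;  [z^2] = -1/8;  [z^3] = 5/48;  [z^4] = 17/384;  [z^5] = -121/3840.

-121*z^5/3840 + 17*z^4/384 + 5*z^3/48 - z^2/8 - z/2 + 1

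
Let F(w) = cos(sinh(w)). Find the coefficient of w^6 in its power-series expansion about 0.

Let u equal the inner series; expand the outer function in u and truncate.

1/240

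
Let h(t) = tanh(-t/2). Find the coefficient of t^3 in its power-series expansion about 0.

1/24

Compute the successive derivatives at the expansion point and divide by k!.
h(0) = 0
h′(0) = -1/2
h′′(0) = 0
h′′′(0) = 1/4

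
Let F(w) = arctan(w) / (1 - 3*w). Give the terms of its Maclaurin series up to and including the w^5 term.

391*w^5/5 + 26*w^4 + 26*w^3/3 + 3*w^2 + w

Use 1/(1 - r) = Σ r^k on the denominator, then take the Cauchy product.
[w^0] = 0;  [w^1] = 1;  [w^2] = 3;  [w^3] = 26/3;  [w^4] = 26;  [w^5] = 391/5.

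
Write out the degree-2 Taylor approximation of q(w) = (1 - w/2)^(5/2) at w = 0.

15*w^2/32 - 5*w/4 + 1

q(0) = 1
q′(0) = -5/4
q′′(0) = 15/16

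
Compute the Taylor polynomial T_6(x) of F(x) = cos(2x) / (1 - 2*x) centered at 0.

1556*x^6/45 + 52*x^5/3 + 26*x^4/3 + 4*x^3 + 2*x^2 + 2*x + 1

Expand 1/(denominator) as a geometric series and multiply by the numerator's series.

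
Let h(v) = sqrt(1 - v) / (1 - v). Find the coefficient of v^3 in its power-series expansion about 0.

5/16

Multiply the two series term by term and collect like powers.
h(0) = 1
h′(0) = 1/2
h′′(0) = 3/4
h′′′(0) = 15/8
So c_3 = h′′′(0)/3! = 5/16.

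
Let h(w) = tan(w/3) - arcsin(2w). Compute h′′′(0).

Expand each term separately and add.
The coefficient of w^3 in the expansion is -107/81, so h′′′(0) = 3! * (-107/81) = -214/27.

-214/27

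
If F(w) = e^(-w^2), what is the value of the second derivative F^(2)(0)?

-2

Use the known series and substitute for the argument.
From the series, [w^2] F = -1; multiply by 2! = 2 to get -2.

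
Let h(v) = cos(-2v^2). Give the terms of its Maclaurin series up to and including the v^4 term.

1 - 2*v^4

h(0) = 1
h′(0) = 0
h′′(0) = 0
h′′′(0) = 0
h^(4)(0) = -48
The Taylor polynomial is Σ h^(k)(0)/k! · v^k.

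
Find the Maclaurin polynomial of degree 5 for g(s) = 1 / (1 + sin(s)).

Write 1/(1+u) = 1 - u + u^2 - u^3 + ... and substitute the series for u.
g(0) = 1
g′(0) = -1
g′′(0) = 2
g′′′(0) = -5
g^(4)(0) = 16
g^(5)(0) = -61

-61*s^5/120 + 2*s^4/3 - 5*s^3/6 + s^2 - s + 1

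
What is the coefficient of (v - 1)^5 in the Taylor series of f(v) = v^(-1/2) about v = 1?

c_5 = f^(5)(1)/5! = -63/256.

-63/256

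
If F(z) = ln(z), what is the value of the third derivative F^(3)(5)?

The coefficient of (z - 5)^3 in the expansion is 1/375, so F′′′(5) = 3! * (1/375) = 2/125.

2/125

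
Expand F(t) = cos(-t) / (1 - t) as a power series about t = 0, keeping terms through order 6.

389*t^6/720 + 13*t^5/24 + 13*t^4/24 + t^3/2 + t^2/2 + t + 1

Use 1/(1 - r) = Σ r^k on the denominator, then take the Cauchy product.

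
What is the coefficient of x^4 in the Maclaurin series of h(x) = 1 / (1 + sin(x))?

2/3

Expand as Σ (-1)^k u^k with u equal to the inner function's series.
h(0) = 1
h′(0) = -1
h′′(0) = 2
h′′′(0) = -5
h^(4)(0) = 16
So c_4 = h^(4)(0)/4! = 2/3.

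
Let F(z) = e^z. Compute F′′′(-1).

Apply the Taylor formula c_k = f^(k)(a)/k!.
From the series, [(z + 1)^3] F = e^(-1)/6; multiply by 3! = 6 to get e^(-1).

e^(-1)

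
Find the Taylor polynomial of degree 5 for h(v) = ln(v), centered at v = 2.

[(v - 2)^0] = ln(2);  [(v - 2)^1] = 1/2;  [(v - 2)^2] = -1/8;  [(v - 2)^3] = 1/24;  [(v - 2)^4] = -1/64;  [(v - 2)^5] = 1/160.

(v - 2)^5/160 - (v - 2)^4/64 + (v - 2)^3/24 - (v - 2)^2/8 + (v - 2)/2 + ln(2)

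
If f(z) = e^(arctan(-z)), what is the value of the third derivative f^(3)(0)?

1

Compose series: expand the inner function first, then feed it into the outer expansion.
The coefficient of z^3 in the expansion is 1/6, so f′′′(0) = 3! * (1/6) = 1.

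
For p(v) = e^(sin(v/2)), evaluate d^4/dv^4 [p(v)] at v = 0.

Plug the Maclaurin series of the inner function into that of the outer and collect terms.
From the series, [v^4] p = -1/128; multiply by 4! = 24 to get -3/16.

-3/16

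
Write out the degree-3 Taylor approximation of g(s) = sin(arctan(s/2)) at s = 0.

Substitute the inner expansion into the outer series and collect powers.

-s^3/16 + s/2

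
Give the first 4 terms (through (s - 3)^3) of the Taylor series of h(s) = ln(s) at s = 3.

(s - 3)^3/81 - (s - 3)^2/18 + (s - 3)/3 + ln(3)

[(s - 3)^0] = ln(3);  [(s - 3)^1] = 1/3;  [(s - 3)^2] = -1/18;  [(s - 3)^3] = 1/81.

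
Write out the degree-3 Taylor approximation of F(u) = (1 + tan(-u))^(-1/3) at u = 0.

Plug the Maclaurin series of the inner function into that of the outer and collect terms.
[u^0] = 1;  [u^1] = 1/3;  [u^2] = 2/9;  [u^3] = 23/81.

23*u^3/81 + 2*u^2/9 + u/3 + 1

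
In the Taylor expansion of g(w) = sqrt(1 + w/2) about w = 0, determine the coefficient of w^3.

1/128

Differentiate repeatedly and evaluate at the center.
g(0) = 1
g′(0) = 1/4
g′′(0) = -1/16
g′′′(0) = 3/64
So c_3 = g′′′(0)/3! = 1/128.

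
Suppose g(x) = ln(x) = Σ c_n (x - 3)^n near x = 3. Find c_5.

1/1215

c_5 = g^(5)(3)/5! = 1/1215.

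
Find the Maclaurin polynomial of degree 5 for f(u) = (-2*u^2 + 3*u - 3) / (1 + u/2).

17*u^5/32 - 17*u^4/16 + 17*u^3/8 - 17*u^2/4 + 9*u/2 - 3

Shift and add copies of the series according to the polynomial's terms.
f(0) = -3
f′(0) = 9/2
f′′(0) = -17/2
f′′′(0) = 51/4
f^(4)(0) = -51/2
f^(5)(0) = 255/4
Then c_k = f^(k)(0)/k! gives each Taylor coefficient.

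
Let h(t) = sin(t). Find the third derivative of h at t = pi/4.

Compute the successive derivatives at the expansion point and divide by k!.
The coefficient of (t - pi/4)^3 in the expansion is -sqrt(2)/12, so h′′′(pi/4) = 3! * (-sqrt(2)/12) = -sqrt(2)/2.

-sqrt(2)/2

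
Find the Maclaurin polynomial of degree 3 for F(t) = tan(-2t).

F(0) = 0
F′(0) = -2
F′′(0) = 0
F′′′(0) = -16

-8*t^3/3 - 2*t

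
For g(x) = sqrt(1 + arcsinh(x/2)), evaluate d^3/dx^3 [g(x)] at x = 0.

-1/64

Let u equal the inner series; expand the outer function in u and truncate.
The coefficient of x^3 in the expansion is -1/384, so g′′′(0) = 3! * (-1/384) = -1/64.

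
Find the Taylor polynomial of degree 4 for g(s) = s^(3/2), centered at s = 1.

3*(s - 1)^4/128 - (s - 1)^3/16 + 3*(s - 1)^2/8 + 3*(s - 1)/2 + 1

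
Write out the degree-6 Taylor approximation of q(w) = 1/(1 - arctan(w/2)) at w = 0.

Plug the Maclaurin series of the inner function into that of the outer and collect terms.
q(0) = 1
q′(0) = 1/2
q′′(0) = 1/2
q′′′(0) = 1/2
q^(4)(0) = 1/2
q^(5)(0) = 3/4
q^(6)(0) = 2

w^6/360 + w^5/160 + w^4/48 + w^3/12 + w^2/4 + w/2 + 1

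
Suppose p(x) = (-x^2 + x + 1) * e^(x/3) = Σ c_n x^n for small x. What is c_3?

-22/81

Multiply each power in the prefactor through the base expansion.
p(0) = 1
p′(0) = 4/3
p′′(0) = -11/9
p′′′(0) = -44/27
Then c_k = p^(k)(0)/k! gives each Taylor coefficient.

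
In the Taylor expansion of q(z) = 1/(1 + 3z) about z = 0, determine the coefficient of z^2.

9

[z^0] = 1;  [z^1] = -3;  [z^2] = 9.
So c_2 = q′′(0)/2! = 9.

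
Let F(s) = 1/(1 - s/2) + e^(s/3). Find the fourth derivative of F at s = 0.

245/162

Expand each term separately and add.
From the series, [s^4] F = 245/3888; multiply by 4! = 24 to get 245/162.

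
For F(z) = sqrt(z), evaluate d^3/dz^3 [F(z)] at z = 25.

From the series, [(z - 25)^3] F = 1/50000; multiply by 3! = 6 to get 3/25000.

3/25000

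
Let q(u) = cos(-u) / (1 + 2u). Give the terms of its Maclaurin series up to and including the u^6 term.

40439*u^6/720 - 337*u^5/12 + 337*u^4/24 - 7*u^3 + 7*u^2/2 - 2*u + 1

Take the Cauchy product of the two expansions.
q(0) = 1
q′(0) = -2
q′′(0) = 7
q′′′(0) = -42
q^(4)(0) = 337
q^(5)(0) = -3370
q^(6)(0) = 40439
Dividing each by k! gives the coefficients c_0, ..., c_6.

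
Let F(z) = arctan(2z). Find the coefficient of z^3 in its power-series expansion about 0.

F(0) = 0
F′(0) = 2
F′′(0) = 0
F′′′(0) = -16
Dividing each by k! gives the coefficients c_0, ..., c_3.

-8/3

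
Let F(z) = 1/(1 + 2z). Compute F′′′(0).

The coefficient of z^3 in the expansion is -8, so F′′′(0) = 3! * (-8) = -48.

-48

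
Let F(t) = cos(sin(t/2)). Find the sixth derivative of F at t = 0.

-37/64

Let u equal the inner series; expand the outer function in u and truncate.
From the series, [t^6] F = -37/46080; multiply by 6! = 720 to get -37/64.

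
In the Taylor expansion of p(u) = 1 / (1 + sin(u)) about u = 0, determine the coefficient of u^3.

Use the geometric series for the reciprocal, then substitute.
p(0) = 1
p′(0) = -1
p′′(0) = 2
p′′′(0) = -5
So c_3 = p′′′(0)/3! = -5/6.

-5/6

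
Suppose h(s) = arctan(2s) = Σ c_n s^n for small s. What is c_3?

h(0) = 0
h′(0) = 2
h′′(0) = 0
h′′′(0) = -16
So c_3 = h′′′(0)/3! = -8/3.

-8/3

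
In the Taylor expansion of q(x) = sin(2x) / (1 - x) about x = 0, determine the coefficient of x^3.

2/3

Use 1/(1 - r) = Σ r^k on the denominator, then take the Cauchy product.
[x^0] = 0;  [x^1] = 2;  [x^2] = 2;  [x^3] = 2/3.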